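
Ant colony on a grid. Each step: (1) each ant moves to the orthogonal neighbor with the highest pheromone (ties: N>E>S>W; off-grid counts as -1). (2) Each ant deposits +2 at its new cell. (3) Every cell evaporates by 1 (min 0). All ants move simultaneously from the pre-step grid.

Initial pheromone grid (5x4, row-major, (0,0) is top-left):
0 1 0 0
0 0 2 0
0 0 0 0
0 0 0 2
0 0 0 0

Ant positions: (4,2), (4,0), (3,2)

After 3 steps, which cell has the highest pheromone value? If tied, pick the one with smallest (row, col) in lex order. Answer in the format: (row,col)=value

Step 1: ant0:(4,2)->N->(3,2) | ant1:(4,0)->N->(3,0) | ant2:(3,2)->E->(3,3)
  grid max=3 at (3,3)
Step 2: ant0:(3,2)->E->(3,3) | ant1:(3,0)->N->(2,0) | ant2:(3,3)->W->(3,2)
  grid max=4 at (3,3)
Step 3: ant0:(3,3)->W->(3,2) | ant1:(2,0)->N->(1,0) | ant2:(3,2)->E->(3,3)
  grid max=5 at (3,3)
Final grid:
  0 0 0 0
  1 0 0 0
  0 0 0 0
  0 0 3 5
  0 0 0 0
Max pheromone 5 at (3,3)

Answer: (3,3)=5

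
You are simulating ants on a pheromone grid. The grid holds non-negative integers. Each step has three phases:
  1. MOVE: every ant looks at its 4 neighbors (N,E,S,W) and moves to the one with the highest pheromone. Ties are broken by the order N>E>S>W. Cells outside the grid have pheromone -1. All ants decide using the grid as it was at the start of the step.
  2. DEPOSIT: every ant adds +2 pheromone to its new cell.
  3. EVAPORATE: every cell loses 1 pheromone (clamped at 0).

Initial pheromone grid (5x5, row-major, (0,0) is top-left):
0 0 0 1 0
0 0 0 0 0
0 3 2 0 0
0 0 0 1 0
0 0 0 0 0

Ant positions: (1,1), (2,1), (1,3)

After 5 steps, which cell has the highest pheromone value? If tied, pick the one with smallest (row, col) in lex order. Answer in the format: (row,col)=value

Step 1: ant0:(1,1)->S->(2,1) | ant1:(2,1)->E->(2,2) | ant2:(1,3)->N->(0,3)
  grid max=4 at (2,1)
Step 2: ant0:(2,1)->E->(2,2) | ant1:(2,2)->W->(2,1) | ant2:(0,3)->E->(0,4)
  grid max=5 at (2,1)
Step 3: ant0:(2,2)->W->(2,1) | ant1:(2,1)->E->(2,2) | ant2:(0,4)->W->(0,3)
  grid max=6 at (2,1)
Step 4: ant0:(2,1)->E->(2,2) | ant1:(2,2)->W->(2,1) | ant2:(0,3)->E->(0,4)
  grid max=7 at (2,1)
Step 5: ant0:(2,2)->W->(2,1) | ant1:(2,1)->E->(2,2) | ant2:(0,4)->W->(0,3)
  grid max=8 at (2,1)
Final grid:
  0 0 0 2 0
  0 0 0 0 0
  0 8 7 0 0
  0 0 0 0 0
  0 0 0 0 0
Max pheromone 8 at (2,1)

Answer: (2,1)=8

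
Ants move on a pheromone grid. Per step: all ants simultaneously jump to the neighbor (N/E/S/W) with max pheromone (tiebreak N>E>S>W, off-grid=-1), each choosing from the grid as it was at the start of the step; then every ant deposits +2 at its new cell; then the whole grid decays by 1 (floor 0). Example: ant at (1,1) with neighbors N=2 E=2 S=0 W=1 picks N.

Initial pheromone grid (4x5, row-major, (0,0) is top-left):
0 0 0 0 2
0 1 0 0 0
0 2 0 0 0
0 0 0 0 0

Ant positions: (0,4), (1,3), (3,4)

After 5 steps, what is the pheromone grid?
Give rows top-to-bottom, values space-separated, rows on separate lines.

After step 1: ants at (1,4),(0,3),(2,4)
  0 0 0 1 1
  0 0 0 0 1
  0 1 0 0 1
  0 0 0 0 0
After step 2: ants at (0,4),(0,4),(1,4)
  0 0 0 0 4
  0 0 0 0 2
  0 0 0 0 0
  0 0 0 0 0
After step 3: ants at (1,4),(1,4),(0,4)
  0 0 0 0 5
  0 0 0 0 5
  0 0 0 0 0
  0 0 0 0 0
After step 4: ants at (0,4),(0,4),(1,4)
  0 0 0 0 8
  0 0 0 0 6
  0 0 0 0 0
  0 0 0 0 0
After step 5: ants at (1,4),(1,4),(0,4)
  0 0 0 0 9
  0 0 0 0 9
  0 0 0 0 0
  0 0 0 0 0

0 0 0 0 9
0 0 0 0 9
0 0 0 0 0
0 0 0 0 0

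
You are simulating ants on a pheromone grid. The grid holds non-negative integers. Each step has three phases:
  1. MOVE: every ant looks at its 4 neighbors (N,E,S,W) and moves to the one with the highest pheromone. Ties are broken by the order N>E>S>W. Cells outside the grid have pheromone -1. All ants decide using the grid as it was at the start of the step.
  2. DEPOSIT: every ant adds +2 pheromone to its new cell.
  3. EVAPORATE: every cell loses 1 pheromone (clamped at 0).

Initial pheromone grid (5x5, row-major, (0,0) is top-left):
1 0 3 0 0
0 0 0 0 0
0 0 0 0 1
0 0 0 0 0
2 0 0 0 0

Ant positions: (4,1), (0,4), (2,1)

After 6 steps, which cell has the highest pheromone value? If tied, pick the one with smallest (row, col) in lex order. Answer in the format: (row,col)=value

Answer: (0,3)=3

Derivation:
Step 1: ant0:(4,1)->W->(4,0) | ant1:(0,4)->S->(1,4) | ant2:(2,1)->N->(1,1)
  grid max=3 at (4,0)
Step 2: ant0:(4,0)->N->(3,0) | ant1:(1,4)->N->(0,4) | ant2:(1,1)->N->(0,1)
  grid max=2 at (4,0)
Step 3: ant0:(3,0)->S->(4,0) | ant1:(0,4)->S->(1,4) | ant2:(0,1)->E->(0,2)
  grid max=3 at (4,0)
Step 4: ant0:(4,0)->N->(3,0) | ant1:(1,4)->N->(0,4) | ant2:(0,2)->E->(0,3)
  grid max=2 at (4,0)
Step 5: ant0:(3,0)->S->(4,0) | ant1:(0,4)->W->(0,3) | ant2:(0,3)->E->(0,4)
  grid max=3 at (4,0)
Step 6: ant0:(4,0)->N->(3,0) | ant1:(0,3)->E->(0,4) | ant2:(0,4)->W->(0,3)
  grid max=3 at (0,3)
Final grid:
  0 0 0 3 3
  0 0 0 0 0
  0 0 0 0 0
  1 0 0 0 0
  2 0 0 0 0
Max pheromone 3 at (0,3)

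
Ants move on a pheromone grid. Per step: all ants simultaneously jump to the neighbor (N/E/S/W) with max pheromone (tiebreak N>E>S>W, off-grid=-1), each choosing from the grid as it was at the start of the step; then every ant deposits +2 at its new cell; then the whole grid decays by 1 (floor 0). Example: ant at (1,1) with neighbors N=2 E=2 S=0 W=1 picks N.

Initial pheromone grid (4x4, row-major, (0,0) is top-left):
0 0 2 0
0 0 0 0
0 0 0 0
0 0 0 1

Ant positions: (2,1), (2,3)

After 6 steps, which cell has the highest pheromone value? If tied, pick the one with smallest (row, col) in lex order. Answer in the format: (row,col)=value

Step 1: ant0:(2,1)->N->(1,1) | ant1:(2,3)->S->(3,3)
  grid max=2 at (3,3)
Step 2: ant0:(1,1)->N->(0,1) | ant1:(3,3)->N->(2,3)
  grid max=1 at (0,1)
Step 3: ant0:(0,1)->E->(0,2) | ant1:(2,3)->S->(3,3)
  grid max=2 at (3,3)
Step 4: ant0:(0,2)->E->(0,3) | ant1:(3,3)->N->(2,3)
  grid max=1 at (0,3)
Step 5: ant0:(0,3)->S->(1,3) | ant1:(2,3)->S->(3,3)
  grid max=2 at (3,3)
Step 6: ant0:(1,3)->N->(0,3) | ant1:(3,3)->N->(2,3)
  grid max=1 at (0,3)
Final grid:
  0 0 0 1
  0 0 0 0
  0 0 0 1
  0 0 0 1
Max pheromone 1 at (0,3)

Answer: (0,3)=1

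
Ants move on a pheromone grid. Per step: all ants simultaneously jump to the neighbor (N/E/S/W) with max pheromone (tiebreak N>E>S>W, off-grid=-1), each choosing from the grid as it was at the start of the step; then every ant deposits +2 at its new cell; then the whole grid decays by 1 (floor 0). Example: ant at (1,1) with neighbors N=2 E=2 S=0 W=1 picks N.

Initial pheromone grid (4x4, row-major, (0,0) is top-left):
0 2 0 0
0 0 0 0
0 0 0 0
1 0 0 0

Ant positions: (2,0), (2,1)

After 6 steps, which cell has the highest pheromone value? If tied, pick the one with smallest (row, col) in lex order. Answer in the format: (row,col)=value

Step 1: ant0:(2,0)->S->(3,0) | ant1:(2,1)->N->(1,1)
  grid max=2 at (3,0)
Step 2: ant0:(3,0)->N->(2,0) | ant1:(1,1)->N->(0,1)
  grid max=2 at (0,1)
Step 3: ant0:(2,0)->S->(3,0) | ant1:(0,1)->E->(0,2)
  grid max=2 at (3,0)
Step 4: ant0:(3,0)->N->(2,0) | ant1:(0,2)->W->(0,1)
  grid max=2 at (0,1)
Step 5: ant0:(2,0)->S->(3,0) | ant1:(0,1)->E->(0,2)
  grid max=2 at (3,0)
Step 6: ant0:(3,0)->N->(2,0) | ant1:(0,2)->W->(0,1)
  grid max=2 at (0,1)
Final grid:
  0 2 0 0
  0 0 0 0
  1 0 0 0
  1 0 0 0
Max pheromone 2 at (0,1)

Answer: (0,1)=2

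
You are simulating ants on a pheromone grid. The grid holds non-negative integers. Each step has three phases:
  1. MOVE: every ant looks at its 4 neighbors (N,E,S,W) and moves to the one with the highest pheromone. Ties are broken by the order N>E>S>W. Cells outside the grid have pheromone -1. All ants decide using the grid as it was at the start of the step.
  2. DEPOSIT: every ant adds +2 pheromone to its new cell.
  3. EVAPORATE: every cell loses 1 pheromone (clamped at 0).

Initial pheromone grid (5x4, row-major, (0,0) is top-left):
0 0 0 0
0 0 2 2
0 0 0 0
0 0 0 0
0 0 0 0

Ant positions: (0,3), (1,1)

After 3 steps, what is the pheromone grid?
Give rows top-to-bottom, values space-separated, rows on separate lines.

After step 1: ants at (1,3),(1,2)
  0 0 0 0
  0 0 3 3
  0 0 0 0
  0 0 0 0
  0 0 0 0
After step 2: ants at (1,2),(1,3)
  0 0 0 0
  0 0 4 4
  0 0 0 0
  0 0 0 0
  0 0 0 0
After step 3: ants at (1,3),(1,2)
  0 0 0 0
  0 0 5 5
  0 0 0 0
  0 0 0 0
  0 0 0 0

0 0 0 0
0 0 5 5
0 0 0 0
0 0 0 0
0 0 0 0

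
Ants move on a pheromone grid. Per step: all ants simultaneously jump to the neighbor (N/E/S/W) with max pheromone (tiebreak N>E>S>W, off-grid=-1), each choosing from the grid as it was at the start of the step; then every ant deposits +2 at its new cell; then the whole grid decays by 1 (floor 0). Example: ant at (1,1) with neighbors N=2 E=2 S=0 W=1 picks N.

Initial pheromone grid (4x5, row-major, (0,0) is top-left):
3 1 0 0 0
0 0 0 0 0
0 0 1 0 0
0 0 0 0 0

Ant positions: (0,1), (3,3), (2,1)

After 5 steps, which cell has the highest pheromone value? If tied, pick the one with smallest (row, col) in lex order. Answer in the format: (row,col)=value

Answer: (2,2)=6

Derivation:
Step 1: ant0:(0,1)->W->(0,0) | ant1:(3,3)->N->(2,3) | ant2:(2,1)->E->(2,2)
  grid max=4 at (0,0)
Step 2: ant0:(0,0)->E->(0,1) | ant1:(2,3)->W->(2,2) | ant2:(2,2)->E->(2,3)
  grid max=3 at (0,0)
Step 3: ant0:(0,1)->W->(0,0) | ant1:(2,2)->E->(2,3) | ant2:(2,3)->W->(2,2)
  grid max=4 at (0,0)
Step 4: ant0:(0,0)->E->(0,1) | ant1:(2,3)->W->(2,2) | ant2:(2,2)->E->(2,3)
  grid max=5 at (2,2)
Step 5: ant0:(0,1)->W->(0,0) | ant1:(2,2)->E->(2,3) | ant2:(2,3)->W->(2,2)
  grid max=6 at (2,2)
Final grid:
  4 0 0 0 0
  0 0 0 0 0
  0 0 6 5 0
  0 0 0 0 0
Max pheromone 6 at (2,2)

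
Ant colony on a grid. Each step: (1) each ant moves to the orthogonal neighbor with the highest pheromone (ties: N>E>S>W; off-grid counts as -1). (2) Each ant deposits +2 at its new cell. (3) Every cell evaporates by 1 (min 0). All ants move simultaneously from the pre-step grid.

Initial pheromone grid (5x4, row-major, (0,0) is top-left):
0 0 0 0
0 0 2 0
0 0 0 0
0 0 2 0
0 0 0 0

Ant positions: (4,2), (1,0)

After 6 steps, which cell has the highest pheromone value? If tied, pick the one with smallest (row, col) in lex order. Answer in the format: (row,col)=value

Answer: (3,2)=2

Derivation:
Step 1: ant0:(4,2)->N->(3,2) | ant1:(1,0)->N->(0,0)
  grid max=3 at (3,2)
Step 2: ant0:(3,2)->N->(2,2) | ant1:(0,0)->E->(0,1)
  grid max=2 at (3,2)
Step 3: ant0:(2,2)->S->(3,2) | ant1:(0,1)->E->(0,2)
  grid max=3 at (3,2)
Step 4: ant0:(3,2)->N->(2,2) | ant1:(0,2)->E->(0,3)
  grid max=2 at (3,2)
Step 5: ant0:(2,2)->S->(3,2) | ant1:(0,3)->S->(1,3)
  grid max=3 at (3,2)
Step 6: ant0:(3,2)->N->(2,2) | ant1:(1,3)->N->(0,3)
  grid max=2 at (3,2)
Final grid:
  0 0 0 1
  0 0 0 0
  0 0 1 0
  0 0 2 0
  0 0 0 0
Max pheromone 2 at (3,2)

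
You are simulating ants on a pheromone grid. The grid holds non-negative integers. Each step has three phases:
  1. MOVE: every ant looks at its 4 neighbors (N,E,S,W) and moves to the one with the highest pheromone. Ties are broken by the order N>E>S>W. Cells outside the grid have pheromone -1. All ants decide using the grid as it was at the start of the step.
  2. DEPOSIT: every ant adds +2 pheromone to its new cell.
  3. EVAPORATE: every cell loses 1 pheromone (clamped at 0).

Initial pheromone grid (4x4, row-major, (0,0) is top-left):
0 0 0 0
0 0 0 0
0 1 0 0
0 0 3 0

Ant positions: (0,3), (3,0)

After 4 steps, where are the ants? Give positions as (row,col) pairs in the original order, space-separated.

Step 1: ant0:(0,3)->S->(1,3) | ant1:(3,0)->N->(2,0)
  grid max=2 at (3,2)
Step 2: ant0:(1,3)->N->(0,3) | ant1:(2,0)->N->(1,0)
  grid max=1 at (0,3)
Step 3: ant0:(0,3)->S->(1,3) | ant1:(1,0)->N->(0,0)
  grid max=1 at (0,0)
Step 4: ant0:(1,3)->N->(0,3) | ant1:(0,0)->E->(0,1)
  grid max=1 at (0,1)

(0,3) (0,1)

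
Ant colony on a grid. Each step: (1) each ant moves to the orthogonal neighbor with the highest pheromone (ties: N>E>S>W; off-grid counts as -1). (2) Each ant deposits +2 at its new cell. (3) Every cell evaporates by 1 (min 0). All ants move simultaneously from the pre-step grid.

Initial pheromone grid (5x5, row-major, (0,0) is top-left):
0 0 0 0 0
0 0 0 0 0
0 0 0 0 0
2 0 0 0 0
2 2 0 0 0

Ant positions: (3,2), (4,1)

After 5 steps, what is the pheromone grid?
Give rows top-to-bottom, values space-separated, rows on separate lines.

After step 1: ants at (2,2),(4,0)
  0 0 0 0 0
  0 0 0 0 0
  0 0 1 0 0
  1 0 0 0 0
  3 1 0 0 0
After step 2: ants at (1,2),(3,0)
  0 0 0 0 0
  0 0 1 0 0
  0 0 0 0 0
  2 0 0 0 0
  2 0 0 0 0
After step 3: ants at (0,2),(4,0)
  0 0 1 0 0
  0 0 0 0 0
  0 0 0 0 0
  1 0 0 0 0
  3 0 0 0 0
After step 4: ants at (0,3),(3,0)
  0 0 0 1 0
  0 0 0 0 0
  0 0 0 0 0
  2 0 0 0 0
  2 0 0 0 0
After step 5: ants at (0,4),(4,0)
  0 0 0 0 1
  0 0 0 0 0
  0 0 0 0 0
  1 0 0 0 0
  3 0 0 0 0

0 0 0 0 1
0 0 0 0 0
0 0 0 0 0
1 0 0 0 0
3 0 0 0 0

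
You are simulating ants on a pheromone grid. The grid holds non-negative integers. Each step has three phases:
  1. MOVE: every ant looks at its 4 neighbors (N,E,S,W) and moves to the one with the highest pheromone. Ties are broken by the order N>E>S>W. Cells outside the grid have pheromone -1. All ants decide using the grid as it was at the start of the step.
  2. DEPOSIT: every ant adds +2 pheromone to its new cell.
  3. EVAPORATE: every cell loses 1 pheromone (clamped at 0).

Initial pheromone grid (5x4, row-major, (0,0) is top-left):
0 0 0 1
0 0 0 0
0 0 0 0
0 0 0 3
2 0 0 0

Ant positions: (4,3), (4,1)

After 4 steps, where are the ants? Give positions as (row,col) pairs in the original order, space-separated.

Step 1: ant0:(4,3)->N->(3,3) | ant1:(4,1)->W->(4,0)
  grid max=4 at (3,3)
Step 2: ant0:(3,3)->N->(2,3) | ant1:(4,0)->N->(3,0)
  grid max=3 at (3,3)
Step 3: ant0:(2,3)->S->(3,3) | ant1:(3,0)->S->(4,0)
  grid max=4 at (3,3)
Step 4: ant0:(3,3)->N->(2,3) | ant1:(4,0)->N->(3,0)
  grid max=3 at (3,3)

(2,3) (3,0)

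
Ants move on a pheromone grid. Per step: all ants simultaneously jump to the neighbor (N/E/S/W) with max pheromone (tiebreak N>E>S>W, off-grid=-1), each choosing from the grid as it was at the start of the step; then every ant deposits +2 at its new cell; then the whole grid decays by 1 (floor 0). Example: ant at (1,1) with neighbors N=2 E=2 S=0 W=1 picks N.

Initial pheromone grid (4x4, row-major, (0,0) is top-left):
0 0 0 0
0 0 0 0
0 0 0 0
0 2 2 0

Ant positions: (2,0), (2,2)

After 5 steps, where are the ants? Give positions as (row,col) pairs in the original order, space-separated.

Step 1: ant0:(2,0)->N->(1,0) | ant1:(2,2)->S->(3,2)
  grid max=3 at (3,2)
Step 2: ant0:(1,0)->N->(0,0) | ant1:(3,2)->W->(3,1)
  grid max=2 at (3,1)
Step 3: ant0:(0,0)->E->(0,1) | ant1:(3,1)->E->(3,2)
  grid max=3 at (3,2)
Step 4: ant0:(0,1)->E->(0,2) | ant1:(3,2)->W->(3,1)
  grid max=2 at (3,1)
Step 5: ant0:(0,2)->E->(0,3) | ant1:(3,1)->E->(3,2)
  grid max=3 at (3,2)

(0,3) (3,2)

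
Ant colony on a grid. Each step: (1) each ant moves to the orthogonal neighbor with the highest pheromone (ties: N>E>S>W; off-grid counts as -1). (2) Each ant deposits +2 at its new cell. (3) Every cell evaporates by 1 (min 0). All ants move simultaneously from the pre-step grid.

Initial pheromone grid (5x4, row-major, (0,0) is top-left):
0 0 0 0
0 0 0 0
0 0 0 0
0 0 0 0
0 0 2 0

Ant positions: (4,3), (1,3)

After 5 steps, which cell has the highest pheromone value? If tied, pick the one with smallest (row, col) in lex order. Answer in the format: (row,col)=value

Step 1: ant0:(4,3)->W->(4,2) | ant1:(1,3)->N->(0,3)
  grid max=3 at (4,2)
Step 2: ant0:(4,2)->N->(3,2) | ant1:(0,3)->S->(1,3)
  grid max=2 at (4,2)
Step 3: ant0:(3,2)->S->(4,2) | ant1:(1,3)->N->(0,3)
  grid max=3 at (4,2)
Step 4: ant0:(4,2)->N->(3,2) | ant1:(0,3)->S->(1,3)
  grid max=2 at (4,2)
Step 5: ant0:(3,2)->S->(4,2) | ant1:(1,3)->N->(0,3)
  grid max=3 at (4,2)
Final grid:
  0 0 0 1
  0 0 0 0
  0 0 0 0
  0 0 0 0
  0 0 3 0
Max pheromone 3 at (4,2)

Answer: (4,2)=3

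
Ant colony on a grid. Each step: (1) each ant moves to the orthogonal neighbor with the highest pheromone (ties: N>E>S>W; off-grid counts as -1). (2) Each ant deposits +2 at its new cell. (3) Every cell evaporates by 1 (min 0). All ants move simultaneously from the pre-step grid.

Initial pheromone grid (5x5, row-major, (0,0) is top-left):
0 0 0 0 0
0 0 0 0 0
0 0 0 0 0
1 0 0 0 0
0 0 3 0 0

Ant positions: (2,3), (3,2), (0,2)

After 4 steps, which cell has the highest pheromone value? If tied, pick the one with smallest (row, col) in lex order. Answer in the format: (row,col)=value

Step 1: ant0:(2,3)->N->(1,3) | ant1:(3,2)->S->(4,2) | ant2:(0,2)->E->(0,3)
  grid max=4 at (4,2)
Step 2: ant0:(1,3)->N->(0,3) | ant1:(4,2)->N->(3,2) | ant2:(0,3)->S->(1,3)
  grid max=3 at (4,2)
Step 3: ant0:(0,3)->S->(1,3) | ant1:(3,2)->S->(4,2) | ant2:(1,3)->N->(0,3)
  grid max=4 at (4,2)
Step 4: ant0:(1,3)->N->(0,3) | ant1:(4,2)->N->(3,2) | ant2:(0,3)->S->(1,3)
  grid max=4 at (0,3)
Final grid:
  0 0 0 4 0
  0 0 0 4 0
  0 0 0 0 0
  0 0 1 0 0
  0 0 3 0 0
Max pheromone 4 at (0,3)

Answer: (0,3)=4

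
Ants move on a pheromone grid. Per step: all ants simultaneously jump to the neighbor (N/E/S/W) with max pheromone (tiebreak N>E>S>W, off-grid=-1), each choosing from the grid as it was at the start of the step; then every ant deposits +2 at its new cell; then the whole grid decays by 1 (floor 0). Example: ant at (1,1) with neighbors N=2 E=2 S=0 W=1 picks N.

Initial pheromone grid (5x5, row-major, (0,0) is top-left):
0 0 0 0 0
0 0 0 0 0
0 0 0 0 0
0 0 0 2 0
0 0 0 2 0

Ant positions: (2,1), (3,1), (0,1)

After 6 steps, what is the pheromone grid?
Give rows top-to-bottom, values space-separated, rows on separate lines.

After step 1: ants at (1,1),(2,1),(0,2)
  0 0 1 0 0
  0 1 0 0 0
  0 1 0 0 0
  0 0 0 1 0
  0 0 0 1 0
After step 2: ants at (2,1),(1,1),(0,3)
  0 0 0 1 0
  0 2 0 0 0
  0 2 0 0 0
  0 0 0 0 0
  0 0 0 0 0
After step 3: ants at (1,1),(2,1),(0,4)
  0 0 0 0 1
  0 3 0 0 0
  0 3 0 0 0
  0 0 0 0 0
  0 0 0 0 0
After step 4: ants at (2,1),(1,1),(1,4)
  0 0 0 0 0
  0 4 0 0 1
  0 4 0 0 0
  0 0 0 0 0
  0 0 0 0 0
After step 5: ants at (1,1),(2,1),(0,4)
  0 0 0 0 1
  0 5 0 0 0
  0 5 0 0 0
  0 0 0 0 0
  0 0 0 0 0
After step 6: ants at (2,1),(1,1),(1,4)
  0 0 0 0 0
  0 6 0 0 1
  0 6 0 0 0
  0 0 0 0 0
  0 0 0 0 0

0 0 0 0 0
0 6 0 0 1
0 6 0 0 0
0 0 0 0 0
0 0 0 0 0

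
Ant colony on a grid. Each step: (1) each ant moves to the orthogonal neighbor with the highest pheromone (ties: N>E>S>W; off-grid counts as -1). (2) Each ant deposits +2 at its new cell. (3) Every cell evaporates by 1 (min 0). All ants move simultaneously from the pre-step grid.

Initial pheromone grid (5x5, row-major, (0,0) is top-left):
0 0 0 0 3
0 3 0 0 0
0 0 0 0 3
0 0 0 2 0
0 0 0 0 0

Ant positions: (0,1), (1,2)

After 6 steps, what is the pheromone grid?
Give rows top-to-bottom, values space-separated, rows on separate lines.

After step 1: ants at (1,1),(1,1)
  0 0 0 0 2
  0 6 0 0 0
  0 0 0 0 2
  0 0 0 1 0
  0 0 0 0 0
After step 2: ants at (0,1),(0,1)
  0 3 0 0 1
  0 5 0 0 0
  0 0 0 0 1
  0 0 0 0 0
  0 0 0 0 0
After step 3: ants at (1,1),(1,1)
  0 2 0 0 0
  0 8 0 0 0
  0 0 0 0 0
  0 0 0 0 0
  0 0 0 0 0
After step 4: ants at (0,1),(0,1)
  0 5 0 0 0
  0 7 0 0 0
  0 0 0 0 0
  0 0 0 0 0
  0 0 0 0 0
After step 5: ants at (1,1),(1,1)
  0 4 0 0 0
  0 10 0 0 0
  0 0 0 0 0
  0 0 0 0 0
  0 0 0 0 0
After step 6: ants at (0,1),(0,1)
  0 7 0 0 0
  0 9 0 0 0
  0 0 0 0 0
  0 0 0 0 0
  0 0 0 0 0

0 7 0 0 0
0 9 0 0 0
0 0 0 0 0
0 0 0 0 0
0 0 0 0 0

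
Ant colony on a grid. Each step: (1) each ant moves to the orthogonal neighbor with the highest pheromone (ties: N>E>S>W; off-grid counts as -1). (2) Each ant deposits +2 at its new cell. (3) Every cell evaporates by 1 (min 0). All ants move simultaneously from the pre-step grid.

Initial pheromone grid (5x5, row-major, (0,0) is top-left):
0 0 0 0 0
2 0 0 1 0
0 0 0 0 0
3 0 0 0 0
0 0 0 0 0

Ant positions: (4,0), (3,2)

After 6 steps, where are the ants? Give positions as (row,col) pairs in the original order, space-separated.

Step 1: ant0:(4,0)->N->(3,0) | ant1:(3,2)->N->(2,2)
  grid max=4 at (3,0)
Step 2: ant0:(3,0)->N->(2,0) | ant1:(2,2)->N->(1,2)
  grid max=3 at (3,0)
Step 3: ant0:(2,0)->S->(3,0) | ant1:(1,2)->N->(0,2)
  grid max=4 at (3,0)
Step 4: ant0:(3,0)->N->(2,0) | ant1:(0,2)->E->(0,3)
  grid max=3 at (3,0)
Step 5: ant0:(2,0)->S->(3,0) | ant1:(0,3)->E->(0,4)
  grid max=4 at (3,0)
Step 6: ant0:(3,0)->N->(2,0) | ant1:(0,4)->S->(1,4)
  grid max=3 at (3,0)

(2,0) (1,4)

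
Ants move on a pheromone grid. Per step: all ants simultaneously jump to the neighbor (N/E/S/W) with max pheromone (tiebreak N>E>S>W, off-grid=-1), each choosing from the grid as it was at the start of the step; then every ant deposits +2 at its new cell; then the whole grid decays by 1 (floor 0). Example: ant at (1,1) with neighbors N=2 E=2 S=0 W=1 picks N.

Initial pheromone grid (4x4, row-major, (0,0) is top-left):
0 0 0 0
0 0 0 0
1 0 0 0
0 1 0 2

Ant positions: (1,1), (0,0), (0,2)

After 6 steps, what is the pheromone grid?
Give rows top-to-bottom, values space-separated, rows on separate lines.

After step 1: ants at (0,1),(0,1),(0,3)
  0 3 0 1
  0 0 0 0
  0 0 0 0
  0 0 0 1
After step 2: ants at (0,2),(0,2),(1,3)
  0 2 3 0
  0 0 0 1
  0 0 0 0
  0 0 0 0
After step 3: ants at (0,1),(0,1),(0,3)
  0 5 2 1
  0 0 0 0
  0 0 0 0
  0 0 0 0
After step 4: ants at (0,2),(0,2),(0,2)
  0 4 7 0
  0 0 0 0
  0 0 0 0
  0 0 0 0
After step 5: ants at (0,1),(0,1),(0,1)
  0 9 6 0
  0 0 0 0
  0 0 0 0
  0 0 0 0
After step 6: ants at (0,2),(0,2),(0,2)
  0 8 11 0
  0 0 0 0
  0 0 0 0
  0 0 0 0

0 8 11 0
0 0 0 0
0 0 0 0
0 0 0 0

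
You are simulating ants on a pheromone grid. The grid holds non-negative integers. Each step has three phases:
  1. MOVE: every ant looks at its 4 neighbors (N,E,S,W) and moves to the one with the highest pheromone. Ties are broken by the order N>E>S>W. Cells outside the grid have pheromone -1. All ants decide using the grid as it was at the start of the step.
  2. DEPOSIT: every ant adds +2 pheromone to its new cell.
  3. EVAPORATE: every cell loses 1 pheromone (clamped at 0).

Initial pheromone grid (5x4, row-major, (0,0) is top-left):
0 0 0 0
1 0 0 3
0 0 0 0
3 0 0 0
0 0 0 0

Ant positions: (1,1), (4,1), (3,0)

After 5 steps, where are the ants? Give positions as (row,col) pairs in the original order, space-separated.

Step 1: ant0:(1,1)->W->(1,0) | ant1:(4,1)->N->(3,1) | ant2:(3,0)->N->(2,0)
  grid max=2 at (1,0)
Step 2: ant0:(1,0)->S->(2,0) | ant1:(3,1)->W->(3,0) | ant2:(2,0)->N->(1,0)
  grid max=3 at (1,0)
Step 3: ant0:(2,0)->N->(1,0) | ant1:(3,0)->N->(2,0) | ant2:(1,0)->S->(2,0)
  grid max=5 at (2,0)
Step 4: ant0:(1,0)->S->(2,0) | ant1:(2,0)->N->(1,0) | ant2:(2,0)->N->(1,0)
  grid max=7 at (1,0)
Step 5: ant0:(2,0)->N->(1,0) | ant1:(1,0)->S->(2,0) | ant2:(1,0)->S->(2,0)
  grid max=9 at (2,0)

(1,0) (2,0) (2,0)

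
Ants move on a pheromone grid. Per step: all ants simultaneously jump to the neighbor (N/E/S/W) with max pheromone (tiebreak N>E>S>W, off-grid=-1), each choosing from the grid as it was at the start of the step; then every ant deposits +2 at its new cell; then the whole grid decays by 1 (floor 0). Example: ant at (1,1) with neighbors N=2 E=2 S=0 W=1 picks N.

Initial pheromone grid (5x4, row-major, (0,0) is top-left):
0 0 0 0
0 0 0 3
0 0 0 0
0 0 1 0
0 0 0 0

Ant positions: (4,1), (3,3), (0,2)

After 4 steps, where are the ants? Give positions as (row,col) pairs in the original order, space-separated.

Step 1: ant0:(4,1)->N->(3,1) | ant1:(3,3)->W->(3,2) | ant2:(0,2)->E->(0,3)
  grid max=2 at (1,3)
Step 2: ant0:(3,1)->E->(3,2) | ant1:(3,2)->W->(3,1) | ant2:(0,3)->S->(1,3)
  grid max=3 at (1,3)
Step 3: ant0:(3,2)->W->(3,1) | ant1:(3,1)->E->(3,2) | ant2:(1,3)->N->(0,3)
  grid max=4 at (3,2)
Step 4: ant0:(3,1)->E->(3,2) | ant1:(3,2)->W->(3,1) | ant2:(0,3)->S->(1,3)
  grid max=5 at (3,2)

(3,2) (3,1) (1,3)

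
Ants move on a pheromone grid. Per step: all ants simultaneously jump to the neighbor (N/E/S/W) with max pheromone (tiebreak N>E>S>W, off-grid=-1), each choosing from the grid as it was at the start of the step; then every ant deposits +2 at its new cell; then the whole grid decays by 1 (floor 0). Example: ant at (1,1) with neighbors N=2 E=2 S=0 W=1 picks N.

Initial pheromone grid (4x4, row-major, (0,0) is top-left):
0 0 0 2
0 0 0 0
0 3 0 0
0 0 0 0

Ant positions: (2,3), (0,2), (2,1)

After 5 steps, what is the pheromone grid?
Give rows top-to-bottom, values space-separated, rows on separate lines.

After step 1: ants at (1,3),(0,3),(1,1)
  0 0 0 3
  0 1 0 1
  0 2 0 0
  0 0 0 0
After step 2: ants at (0,3),(1,3),(2,1)
  0 0 0 4
  0 0 0 2
  0 3 0 0
  0 0 0 0
After step 3: ants at (1,3),(0,3),(1,1)
  0 0 0 5
  0 1 0 3
  0 2 0 0
  0 0 0 0
After step 4: ants at (0,3),(1,3),(2,1)
  0 0 0 6
  0 0 0 4
  0 3 0 0
  0 0 0 0
After step 5: ants at (1,3),(0,3),(1,1)
  0 0 0 7
  0 1 0 5
  0 2 0 0
  0 0 0 0

0 0 0 7
0 1 0 5
0 2 0 0
0 0 0 0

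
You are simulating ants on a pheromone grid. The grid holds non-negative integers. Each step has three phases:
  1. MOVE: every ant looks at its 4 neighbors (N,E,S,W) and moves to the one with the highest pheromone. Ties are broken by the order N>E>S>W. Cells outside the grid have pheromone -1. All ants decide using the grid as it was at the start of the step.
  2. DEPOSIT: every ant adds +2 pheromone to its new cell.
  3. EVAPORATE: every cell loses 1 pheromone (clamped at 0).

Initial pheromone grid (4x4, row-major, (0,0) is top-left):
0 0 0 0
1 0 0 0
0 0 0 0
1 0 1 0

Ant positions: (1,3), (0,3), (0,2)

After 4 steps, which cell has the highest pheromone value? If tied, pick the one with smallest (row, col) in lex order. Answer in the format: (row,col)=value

Answer: (0,3)=8

Derivation:
Step 1: ant0:(1,3)->N->(0,3) | ant1:(0,3)->S->(1,3) | ant2:(0,2)->E->(0,3)
  grid max=3 at (0,3)
Step 2: ant0:(0,3)->S->(1,3) | ant1:(1,3)->N->(0,3) | ant2:(0,3)->S->(1,3)
  grid max=4 at (0,3)
Step 3: ant0:(1,3)->N->(0,3) | ant1:(0,3)->S->(1,3) | ant2:(1,3)->N->(0,3)
  grid max=7 at (0,3)
Step 4: ant0:(0,3)->S->(1,3) | ant1:(1,3)->N->(0,3) | ant2:(0,3)->S->(1,3)
  grid max=8 at (0,3)
Final grid:
  0 0 0 8
  0 0 0 8
  0 0 0 0
  0 0 0 0
Max pheromone 8 at (0,3)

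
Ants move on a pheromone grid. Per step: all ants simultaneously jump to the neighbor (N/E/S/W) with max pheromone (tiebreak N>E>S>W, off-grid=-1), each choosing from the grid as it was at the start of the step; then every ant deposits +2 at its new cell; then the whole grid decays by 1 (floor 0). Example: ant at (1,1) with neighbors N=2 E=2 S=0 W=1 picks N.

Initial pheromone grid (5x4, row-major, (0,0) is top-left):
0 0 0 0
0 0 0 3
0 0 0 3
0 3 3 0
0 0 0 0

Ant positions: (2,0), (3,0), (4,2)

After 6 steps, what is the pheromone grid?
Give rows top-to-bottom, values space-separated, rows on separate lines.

After step 1: ants at (1,0),(3,1),(3,2)
  0 0 0 0
  1 0 0 2
  0 0 0 2
  0 4 4 0
  0 0 0 0
After step 2: ants at (0,0),(3,2),(3,1)
  1 0 0 0
  0 0 0 1
  0 0 0 1
  0 5 5 0
  0 0 0 0
After step 3: ants at (0,1),(3,1),(3,2)
  0 1 0 0
  0 0 0 0
  0 0 0 0
  0 6 6 0
  0 0 0 0
After step 4: ants at (0,2),(3,2),(3,1)
  0 0 1 0
  0 0 0 0
  0 0 0 0
  0 7 7 0
  0 0 0 0
After step 5: ants at (0,3),(3,1),(3,2)
  0 0 0 1
  0 0 0 0
  0 0 0 0
  0 8 8 0
  0 0 0 0
After step 6: ants at (1,3),(3,2),(3,1)
  0 0 0 0
  0 0 0 1
  0 0 0 0
  0 9 9 0
  0 0 0 0

0 0 0 0
0 0 0 1
0 0 0 0
0 9 9 0
0 0 0 0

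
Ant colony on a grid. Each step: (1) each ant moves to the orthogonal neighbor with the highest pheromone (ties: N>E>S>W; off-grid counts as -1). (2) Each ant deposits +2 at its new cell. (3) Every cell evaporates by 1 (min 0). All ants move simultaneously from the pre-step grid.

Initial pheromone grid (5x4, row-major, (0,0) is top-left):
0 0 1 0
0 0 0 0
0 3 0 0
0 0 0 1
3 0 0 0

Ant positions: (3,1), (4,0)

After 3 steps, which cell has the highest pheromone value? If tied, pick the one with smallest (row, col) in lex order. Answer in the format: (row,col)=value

Answer: (2,1)=4

Derivation:
Step 1: ant0:(3,1)->N->(2,1) | ant1:(4,0)->N->(3,0)
  grid max=4 at (2,1)
Step 2: ant0:(2,1)->N->(1,1) | ant1:(3,0)->S->(4,0)
  grid max=3 at (2,1)
Step 3: ant0:(1,1)->S->(2,1) | ant1:(4,0)->N->(3,0)
  grid max=4 at (2,1)
Final grid:
  0 0 0 0
  0 0 0 0
  0 4 0 0
  1 0 0 0
  2 0 0 0
Max pheromone 4 at (2,1)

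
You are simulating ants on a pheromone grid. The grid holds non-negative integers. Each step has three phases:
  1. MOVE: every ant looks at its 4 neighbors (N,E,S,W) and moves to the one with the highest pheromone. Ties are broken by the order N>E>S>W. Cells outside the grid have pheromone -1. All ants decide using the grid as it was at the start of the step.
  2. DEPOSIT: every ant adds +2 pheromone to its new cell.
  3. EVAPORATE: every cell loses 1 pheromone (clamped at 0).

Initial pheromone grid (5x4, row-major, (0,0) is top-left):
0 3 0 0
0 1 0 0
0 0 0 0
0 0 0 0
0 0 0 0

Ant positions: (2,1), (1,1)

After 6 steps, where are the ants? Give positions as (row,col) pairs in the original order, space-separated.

Step 1: ant0:(2,1)->N->(1,1) | ant1:(1,1)->N->(0,1)
  grid max=4 at (0,1)
Step 2: ant0:(1,1)->N->(0,1) | ant1:(0,1)->S->(1,1)
  grid max=5 at (0,1)
Step 3: ant0:(0,1)->S->(1,1) | ant1:(1,1)->N->(0,1)
  grid max=6 at (0,1)
Step 4: ant0:(1,1)->N->(0,1) | ant1:(0,1)->S->(1,1)
  grid max=7 at (0,1)
Step 5: ant0:(0,1)->S->(1,1) | ant1:(1,1)->N->(0,1)
  grid max=8 at (0,1)
Step 6: ant0:(1,1)->N->(0,1) | ant1:(0,1)->S->(1,1)
  grid max=9 at (0,1)

(0,1) (1,1)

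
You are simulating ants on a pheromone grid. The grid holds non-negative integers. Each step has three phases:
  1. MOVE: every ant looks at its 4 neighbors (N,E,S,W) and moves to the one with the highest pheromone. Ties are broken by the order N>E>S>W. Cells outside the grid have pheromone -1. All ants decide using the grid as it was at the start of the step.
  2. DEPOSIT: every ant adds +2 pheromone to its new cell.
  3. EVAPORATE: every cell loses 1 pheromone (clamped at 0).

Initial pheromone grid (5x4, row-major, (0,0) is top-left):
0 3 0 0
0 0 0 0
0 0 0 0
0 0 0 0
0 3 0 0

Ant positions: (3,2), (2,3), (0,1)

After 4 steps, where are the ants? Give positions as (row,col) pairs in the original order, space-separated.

Step 1: ant0:(3,2)->N->(2,2) | ant1:(2,3)->N->(1,3) | ant2:(0,1)->E->(0,2)
  grid max=2 at (0,1)
Step 2: ant0:(2,2)->N->(1,2) | ant1:(1,3)->N->(0,3) | ant2:(0,2)->W->(0,1)
  grid max=3 at (0,1)
Step 3: ant0:(1,2)->N->(0,2) | ant1:(0,3)->S->(1,3) | ant2:(0,1)->E->(0,2)
  grid max=3 at (0,2)
Step 4: ant0:(0,2)->W->(0,1) | ant1:(1,3)->N->(0,3) | ant2:(0,2)->W->(0,1)
  grid max=5 at (0,1)

(0,1) (0,3) (0,1)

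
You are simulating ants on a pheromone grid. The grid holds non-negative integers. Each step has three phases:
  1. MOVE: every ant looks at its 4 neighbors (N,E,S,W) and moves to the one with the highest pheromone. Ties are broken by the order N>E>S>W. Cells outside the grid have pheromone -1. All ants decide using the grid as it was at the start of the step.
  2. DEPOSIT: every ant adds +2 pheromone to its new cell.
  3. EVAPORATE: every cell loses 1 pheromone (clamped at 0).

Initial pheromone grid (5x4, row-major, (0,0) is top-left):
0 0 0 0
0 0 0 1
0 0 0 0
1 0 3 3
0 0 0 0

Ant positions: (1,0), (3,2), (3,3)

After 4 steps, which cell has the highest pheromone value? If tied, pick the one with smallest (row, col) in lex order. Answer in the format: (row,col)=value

Step 1: ant0:(1,0)->N->(0,0) | ant1:(3,2)->E->(3,3) | ant2:(3,3)->W->(3,2)
  grid max=4 at (3,2)
Step 2: ant0:(0,0)->E->(0,1) | ant1:(3,3)->W->(3,2) | ant2:(3,2)->E->(3,3)
  grid max=5 at (3,2)
Step 3: ant0:(0,1)->E->(0,2) | ant1:(3,2)->E->(3,3) | ant2:(3,3)->W->(3,2)
  grid max=6 at (3,2)
Step 4: ant0:(0,2)->E->(0,3) | ant1:(3,3)->W->(3,2) | ant2:(3,2)->E->(3,3)
  grid max=7 at (3,2)
Final grid:
  0 0 0 1
  0 0 0 0
  0 0 0 0
  0 0 7 7
  0 0 0 0
Max pheromone 7 at (3,2)

Answer: (3,2)=7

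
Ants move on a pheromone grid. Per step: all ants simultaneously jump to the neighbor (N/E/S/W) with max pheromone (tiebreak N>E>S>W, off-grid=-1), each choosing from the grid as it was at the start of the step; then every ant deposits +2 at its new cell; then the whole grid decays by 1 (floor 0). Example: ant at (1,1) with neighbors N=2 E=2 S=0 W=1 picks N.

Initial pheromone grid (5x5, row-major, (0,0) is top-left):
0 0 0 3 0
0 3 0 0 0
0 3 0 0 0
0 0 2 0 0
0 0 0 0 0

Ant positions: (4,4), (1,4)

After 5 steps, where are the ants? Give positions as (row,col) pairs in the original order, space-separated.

Step 1: ant0:(4,4)->N->(3,4) | ant1:(1,4)->N->(0,4)
  grid max=2 at (0,3)
Step 2: ant0:(3,4)->N->(2,4) | ant1:(0,4)->W->(0,3)
  grid max=3 at (0,3)
Step 3: ant0:(2,4)->N->(1,4) | ant1:(0,3)->E->(0,4)
  grid max=2 at (0,3)
Step 4: ant0:(1,4)->N->(0,4) | ant1:(0,4)->W->(0,3)
  grid max=3 at (0,3)
Step 5: ant0:(0,4)->W->(0,3) | ant1:(0,3)->E->(0,4)
  grid max=4 at (0,3)

(0,3) (0,4)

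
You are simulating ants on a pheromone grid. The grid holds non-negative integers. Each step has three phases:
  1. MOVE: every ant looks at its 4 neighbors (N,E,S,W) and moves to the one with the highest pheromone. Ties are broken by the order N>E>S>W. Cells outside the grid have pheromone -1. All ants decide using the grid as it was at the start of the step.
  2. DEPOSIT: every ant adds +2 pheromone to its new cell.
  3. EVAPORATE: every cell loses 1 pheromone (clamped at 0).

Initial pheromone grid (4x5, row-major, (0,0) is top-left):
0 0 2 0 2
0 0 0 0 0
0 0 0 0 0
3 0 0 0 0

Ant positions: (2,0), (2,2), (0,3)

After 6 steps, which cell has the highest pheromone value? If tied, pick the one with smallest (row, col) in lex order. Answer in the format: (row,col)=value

Step 1: ant0:(2,0)->S->(3,0) | ant1:(2,2)->N->(1,2) | ant2:(0,3)->E->(0,4)
  grid max=4 at (3,0)
Step 2: ant0:(3,0)->N->(2,0) | ant1:(1,2)->N->(0,2) | ant2:(0,4)->S->(1,4)
  grid max=3 at (3,0)
Step 3: ant0:(2,0)->S->(3,0) | ant1:(0,2)->E->(0,3) | ant2:(1,4)->N->(0,4)
  grid max=4 at (3,0)
Step 4: ant0:(3,0)->N->(2,0) | ant1:(0,3)->E->(0,4) | ant2:(0,4)->W->(0,3)
  grid max=4 at (0,4)
Step 5: ant0:(2,0)->S->(3,0) | ant1:(0,4)->W->(0,3) | ant2:(0,3)->E->(0,4)
  grid max=5 at (0,4)
Step 6: ant0:(3,0)->N->(2,0) | ant1:(0,3)->E->(0,4) | ant2:(0,4)->W->(0,3)
  grid max=6 at (0,4)
Final grid:
  0 0 0 4 6
  0 0 0 0 0
  1 0 0 0 0
  3 0 0 0 0
Max pheromone 6 at (0,4)

Answer: (0,4)=6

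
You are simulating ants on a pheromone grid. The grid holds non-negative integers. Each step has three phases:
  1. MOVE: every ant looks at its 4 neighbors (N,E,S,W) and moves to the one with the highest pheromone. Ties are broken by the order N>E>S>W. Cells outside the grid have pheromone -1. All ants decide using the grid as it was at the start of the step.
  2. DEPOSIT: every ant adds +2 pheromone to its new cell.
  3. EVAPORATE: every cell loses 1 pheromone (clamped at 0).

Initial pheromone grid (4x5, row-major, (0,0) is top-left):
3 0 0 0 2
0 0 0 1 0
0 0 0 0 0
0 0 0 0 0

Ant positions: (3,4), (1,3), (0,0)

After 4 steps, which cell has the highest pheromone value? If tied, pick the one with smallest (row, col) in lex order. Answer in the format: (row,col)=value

Answer: (0,4)=4

Derivation:
Step 1: ant0:(3,4)->N->(2,4) | ant1:(1,3)->N->(0,3) | ant2:(0,0)->E->(0,1)
  grid max=2 at (0,0)
Step 2: ant0:(2,4)->N->(1,4) | ant1:(0,3)->E->(0,4) | ant2:(0,1)->W->(0,0)
  grid max=3 at (0,0)
Step 3: ant0:(1,4)->N->(0,4) | ant1:(0,4)->S->(1,4) | ant2:(0,0)->E->(0,1)
  grid max=3 at (0,4)
Step 4: ant0:(0,4)->S->(1,4) | ant1:(1,4)->N->(0,4) | ant2:(0,1)->W->(0,0)
  grid max=4 at (0,4)
Final grid:
  3 0 0 0 4
  0 0 0 0 3
  0 0 0 0 0
  0 0 0 0 0
Max pheromone 4 at (0,4)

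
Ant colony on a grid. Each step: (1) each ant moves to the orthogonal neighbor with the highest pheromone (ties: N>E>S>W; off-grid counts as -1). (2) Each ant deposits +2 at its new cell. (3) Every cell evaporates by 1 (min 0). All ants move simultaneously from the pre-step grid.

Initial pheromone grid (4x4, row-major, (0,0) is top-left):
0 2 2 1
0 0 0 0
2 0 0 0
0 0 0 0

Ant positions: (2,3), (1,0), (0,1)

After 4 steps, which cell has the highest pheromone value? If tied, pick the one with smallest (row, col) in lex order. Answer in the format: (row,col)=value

Step 1: ant0:(2,3)->N->(1,3) | ant1:(1,0)->S->(2,0) | ant2:(0,1)->E->(0,2)
  grid max=3 at (0,2)
Step 2: ant0:(1,3)->N->(0,3) | ant1:(2,0)->N->(1,0) | ant2:(0,2)->W->(0,1)
  grid max=2 at (0,1)
Step 3: ant0:(0,3)->W->(0,2) | ant1:(1,0)->S->(2,0) | ant2:(0,1)->E->(0,2)
  grid max=5 at (0,2)
Step 4: ant0:(0,2)->W->(0,1) | ant1:(2,0)->N->(1,0) | ant2:(0,2)->W->(0,1)
  grid max=4 at (0,1)
Final grid:
  0 4 4 0
  1 0 0 0
  2 0 0 0
  0 0 0 0
Max pheromone 4 at (0,1)

Answer: (0,1)=4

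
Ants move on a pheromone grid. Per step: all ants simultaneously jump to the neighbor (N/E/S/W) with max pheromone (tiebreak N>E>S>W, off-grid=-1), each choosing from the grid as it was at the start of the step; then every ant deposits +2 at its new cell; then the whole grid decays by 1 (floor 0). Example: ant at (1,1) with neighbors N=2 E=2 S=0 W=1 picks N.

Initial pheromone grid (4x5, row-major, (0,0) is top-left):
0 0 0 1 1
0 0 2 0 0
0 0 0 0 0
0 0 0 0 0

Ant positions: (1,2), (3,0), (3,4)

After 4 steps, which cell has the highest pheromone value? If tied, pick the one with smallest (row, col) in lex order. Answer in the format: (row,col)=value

Answer: (1,2)=2

Derivation:
Step 1: ant0:(1,2)->N->(0,2) | ant1:(3,0)->N->(2,0) | ant2:(3,4)->N->(2,4)
  grid max=1 at (0,2)
Step 2: ant0:(0,2)->S->(1,2) | ant1:(2,0)->N->(1,0) | ant2:(2,4)->N->(1,4)
  grid max=2 at (1,2)
Step 3: ant0:(1,2)->N->(0,2) | ant1:(1,0)->N->(0,0) | ant2:(1,4)->N->(0,4)
  grid max=1 at (0,0)
Step 4: ant0:(0,2)->S->(1,2) | ant1:(0,0)->E->(0,1) | ant2:(0,4)->S->(1,4)
  grid max=2 at (1,2)
Final grid:
  0 1 0 0 0
  0 0 2 0 1
  0 0 0 0 0
  0 0 0 0 0
Max pheromone 2 at (1,2)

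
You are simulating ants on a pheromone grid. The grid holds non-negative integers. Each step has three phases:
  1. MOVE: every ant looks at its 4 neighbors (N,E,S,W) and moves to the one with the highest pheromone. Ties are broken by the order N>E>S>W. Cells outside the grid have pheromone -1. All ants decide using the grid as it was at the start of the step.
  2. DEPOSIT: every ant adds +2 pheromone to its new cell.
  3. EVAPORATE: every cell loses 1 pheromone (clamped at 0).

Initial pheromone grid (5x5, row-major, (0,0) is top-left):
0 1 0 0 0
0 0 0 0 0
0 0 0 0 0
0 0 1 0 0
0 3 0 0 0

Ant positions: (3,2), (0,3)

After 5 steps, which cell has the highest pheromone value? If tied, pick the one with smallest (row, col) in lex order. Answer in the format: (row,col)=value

Answer: (0,4)=3

Derivation:
Step 1: ant0:(3,2)->N->(2,2) | ant1:(0,3)->E->(0,4)
  grid max=2 at (4,1)
Step 2: ant0:(2,2)->N->(1,2) | ant1:(0,4)->S->(1,4)
  grid max=1 at (1,2)
Step 3: ant0:(1,2)->N->(0,2) | ant1:(1,4)->N->(0,4)
  grid max=1 at (0,2)
Step 4: ant0:(0,2)->E->(0,3) | ant1:(0,4)->S->(1,4)
  grid max=1 at (0,3)
Step 5: ant0:(0,3)->E->(0,4) | ant1:(1,4)->N->(0,4)
  grid max=3 at (0,4)
Final grid:
  0 0 0 0 3
  0 0 0 0 0
  0 0 0 0 0
  0 0 0 0 0
  0 0 0 0 0
Max pheromone 3 at (0,4)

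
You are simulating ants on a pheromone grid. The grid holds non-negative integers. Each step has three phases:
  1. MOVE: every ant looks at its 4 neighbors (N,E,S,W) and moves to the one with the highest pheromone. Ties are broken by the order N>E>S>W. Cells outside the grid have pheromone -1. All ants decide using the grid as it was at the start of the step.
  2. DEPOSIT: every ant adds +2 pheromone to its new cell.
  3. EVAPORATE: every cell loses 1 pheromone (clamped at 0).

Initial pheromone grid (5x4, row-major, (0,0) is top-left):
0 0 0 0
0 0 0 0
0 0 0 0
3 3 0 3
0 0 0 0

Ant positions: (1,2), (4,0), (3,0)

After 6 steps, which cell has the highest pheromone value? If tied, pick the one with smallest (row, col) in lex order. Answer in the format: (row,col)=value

Answer: (3,0)=9

Derivation:
Step 1: ant0:(1,2)->N->(0,2) | ant1:(4,0)->N->(3,0) | ant2:(3,0)->E->(3,1)
  grid max=4 at (3,0)
Step 2: ant0:(0,2)->E->(0,3) | ant1:(3,0)->E->(3,1) | ant2:(3,1)->W->(3,0)
  grid max=5 at (3,0)
Step 3: ant0:(0,3)->S->(1,3) | ant1:(3,1)->W->(3,0) | ant2:(3,0)->E->(3,1)
  grid max=6 at (3,0)
Step 4: ant0:(1,3)->N->(0,3) | ant1:(3,0)->E->(3,1) | ant2:(3,1)->W->(3,0)
  grid max=7 at (3,0)
Step 5: ant0:(0,3)->S->(1,3) | ant1:(3,1)->W->(3,0) | ant2:(3,0)->E->(3,1)
  grid max=8 at (3,0)
Step 6: ant0:(1,3)->N->(0,3) | ant1:(3,0)->E->(3,1) | ant2:(3,1)->W->(3,0)
  grid max=9 at (3,0)
Final grid:
  0 0 0 1
  0 0 0 0
  0 0 0 0
  9 9 0 0
  0 0 0 0
Max pheromone 9 at (3,0)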